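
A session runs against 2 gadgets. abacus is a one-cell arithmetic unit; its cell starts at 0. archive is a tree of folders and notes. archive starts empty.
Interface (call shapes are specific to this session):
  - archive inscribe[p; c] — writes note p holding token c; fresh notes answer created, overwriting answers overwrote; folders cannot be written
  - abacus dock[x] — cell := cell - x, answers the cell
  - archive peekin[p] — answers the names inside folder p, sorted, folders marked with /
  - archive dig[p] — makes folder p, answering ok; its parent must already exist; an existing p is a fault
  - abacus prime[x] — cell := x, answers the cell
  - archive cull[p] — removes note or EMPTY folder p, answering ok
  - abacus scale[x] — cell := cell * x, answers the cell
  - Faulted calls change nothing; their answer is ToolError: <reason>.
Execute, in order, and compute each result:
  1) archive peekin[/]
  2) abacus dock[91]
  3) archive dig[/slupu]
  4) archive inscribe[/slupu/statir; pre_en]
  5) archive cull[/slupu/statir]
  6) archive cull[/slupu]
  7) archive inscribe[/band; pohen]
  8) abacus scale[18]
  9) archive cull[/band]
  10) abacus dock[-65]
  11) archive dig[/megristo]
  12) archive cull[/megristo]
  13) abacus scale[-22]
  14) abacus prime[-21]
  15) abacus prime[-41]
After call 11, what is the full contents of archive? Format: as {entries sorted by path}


! archive peekin(/) -> []
! abacus dock(91) -> -91
! archive dig(/slupu) -> ok
! archive inscribe(/slupu/statir, pre_en) -> created
! archive cull(/slupu/statir) -> ok
! archive cull(/slupu) -> ok
! archive inscribe(/band, pohen) -> created
! abacus scale(18) -> -1638
! archive cull(/band) -> ok
! abacus dock(-65) -> -1573
! archive dig(/megristo) -> ok
! archive cull(/megristo) -> ok
! abacus scale(-22) -> 34606
! abacus prime(-21) -> -21
! abacus prime(-41) -> -41

Answer: {megristo/}


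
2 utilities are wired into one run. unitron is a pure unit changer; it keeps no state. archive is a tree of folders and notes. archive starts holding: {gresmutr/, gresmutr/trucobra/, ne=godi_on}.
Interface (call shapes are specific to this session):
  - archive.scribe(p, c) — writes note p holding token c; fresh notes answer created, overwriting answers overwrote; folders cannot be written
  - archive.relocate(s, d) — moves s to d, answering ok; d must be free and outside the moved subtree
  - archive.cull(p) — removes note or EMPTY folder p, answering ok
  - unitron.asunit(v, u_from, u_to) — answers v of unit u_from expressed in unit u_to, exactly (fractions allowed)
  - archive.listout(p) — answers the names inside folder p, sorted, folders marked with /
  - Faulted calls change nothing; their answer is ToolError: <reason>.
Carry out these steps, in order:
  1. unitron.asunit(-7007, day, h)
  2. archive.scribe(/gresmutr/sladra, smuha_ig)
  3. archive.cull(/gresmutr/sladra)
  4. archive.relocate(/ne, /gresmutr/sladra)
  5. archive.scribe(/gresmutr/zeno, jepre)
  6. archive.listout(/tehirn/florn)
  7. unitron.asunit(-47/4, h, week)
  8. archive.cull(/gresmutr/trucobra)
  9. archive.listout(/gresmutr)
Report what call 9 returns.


Act: asunit[v→-7007; u_from→day; u_to→h]
Obs: -168168
Act: scribe[p→/gresmutr/sladra; c→smuha_ig]
Obs: created
Act: cull[p→/gresmutr/sladra]
Obs: ok
Act: relocate[s→/ne; d→/gresmutr/sladra]
Obs: ok
Act: scribe[p→/gresmutr/zeno; c→jepre]
Obs: created
Act: listout[p→/tehirn/florn]
Obs: ToolError: not found
Act: asunit[v→-47/4; u_from→h; u_to→week]
Obs: -47/672
Act: cull[p→/gresmutr/trucobra]
Obs: ok
Act: listout[p→/gresmutr]
Obs: [sladra, zeno]

Answer: [sladra, zeno]


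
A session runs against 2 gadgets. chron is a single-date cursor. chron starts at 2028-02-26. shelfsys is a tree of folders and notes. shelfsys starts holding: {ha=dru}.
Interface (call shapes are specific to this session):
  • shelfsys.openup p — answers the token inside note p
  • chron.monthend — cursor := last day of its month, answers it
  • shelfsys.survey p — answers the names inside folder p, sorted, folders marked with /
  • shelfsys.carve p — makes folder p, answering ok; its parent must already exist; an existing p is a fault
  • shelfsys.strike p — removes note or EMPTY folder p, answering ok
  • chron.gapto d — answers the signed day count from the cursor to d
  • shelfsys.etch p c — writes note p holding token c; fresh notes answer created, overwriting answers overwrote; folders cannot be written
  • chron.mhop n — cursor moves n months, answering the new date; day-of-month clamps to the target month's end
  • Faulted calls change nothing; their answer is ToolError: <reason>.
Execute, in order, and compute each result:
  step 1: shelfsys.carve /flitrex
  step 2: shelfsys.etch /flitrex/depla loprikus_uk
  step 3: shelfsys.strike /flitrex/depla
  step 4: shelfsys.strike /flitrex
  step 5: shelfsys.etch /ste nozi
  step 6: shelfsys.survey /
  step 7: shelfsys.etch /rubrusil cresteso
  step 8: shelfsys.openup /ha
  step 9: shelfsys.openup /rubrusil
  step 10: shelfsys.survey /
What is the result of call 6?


Answer: [ha, ste]

Derivation:
==> shelfsys.carve(/flitrex)
<== ok
==> shelfsys.etch(/flitrex/depla, loprikus_uk)
<== created
==> shelfsys.strike(/flitrex/depla)
<== ok
==> shelfsys.strike(/flitrex)
<== ok
==> shelfsys.etch(/ste, nozi)
<== created
==> shelfsys.survey(/)
<== [ha, ste]
==> shelfsys.etch(/rubrusil, cresteso)
<== created
==> shelfsys.openup(/ha)
<== dru
==> shelfsys.openup(/rubrusil)
<== cresteso
==> shelfsys.survey(/)
<== [ha, rubrusil, ste]


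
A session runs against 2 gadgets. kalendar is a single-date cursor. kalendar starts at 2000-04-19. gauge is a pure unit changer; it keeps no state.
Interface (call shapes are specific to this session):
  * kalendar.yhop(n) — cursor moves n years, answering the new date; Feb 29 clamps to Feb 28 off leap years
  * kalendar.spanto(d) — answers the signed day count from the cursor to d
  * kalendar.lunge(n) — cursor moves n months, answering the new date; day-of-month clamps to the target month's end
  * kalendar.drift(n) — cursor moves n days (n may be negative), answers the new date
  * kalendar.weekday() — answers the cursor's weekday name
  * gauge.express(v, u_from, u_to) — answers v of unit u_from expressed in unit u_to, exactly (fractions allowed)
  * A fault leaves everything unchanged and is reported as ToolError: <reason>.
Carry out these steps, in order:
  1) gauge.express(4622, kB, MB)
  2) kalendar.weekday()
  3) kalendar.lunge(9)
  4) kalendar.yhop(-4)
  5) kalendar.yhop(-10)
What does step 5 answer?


Answer: 1987-01-19

Derivation:
% 1. gauge.express(v='4622', u_from='kB', u_to='MB') => 2311/500
% 2. kalendar.weekday() => Wednesday
% 3. kalendar.lunge(n='9') => 2001-01-19
% 4. kalendar.yhop(n='-4') => 1997-01-19
% 5. kalendar.yhop(n='-10') => 1987-01-19


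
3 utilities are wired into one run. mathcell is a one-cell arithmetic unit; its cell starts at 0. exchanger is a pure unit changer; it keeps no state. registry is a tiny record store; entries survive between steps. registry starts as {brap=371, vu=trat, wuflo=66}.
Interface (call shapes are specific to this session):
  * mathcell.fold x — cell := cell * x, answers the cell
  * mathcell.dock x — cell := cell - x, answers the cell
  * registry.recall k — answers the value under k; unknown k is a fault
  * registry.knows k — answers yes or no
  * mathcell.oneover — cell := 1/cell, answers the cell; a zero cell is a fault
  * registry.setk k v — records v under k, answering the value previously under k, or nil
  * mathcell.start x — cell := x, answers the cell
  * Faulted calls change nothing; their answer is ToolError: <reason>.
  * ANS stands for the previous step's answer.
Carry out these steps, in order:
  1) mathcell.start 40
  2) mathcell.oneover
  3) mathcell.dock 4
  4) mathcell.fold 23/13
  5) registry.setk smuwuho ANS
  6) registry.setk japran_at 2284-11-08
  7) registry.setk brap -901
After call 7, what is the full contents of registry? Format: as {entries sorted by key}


Answer: {brap=-901, japran_at=2284-11-08, smuwuho=-3657/520, vu=trat, wuflo=66}

Derivation:
-- 1. mathcell.start(x=40) ~> 40
-- 2. mathcell.oneover() ~> 1/40
-- 3. mathcell.dock(x=4) ~> -159/40
-- 4. mathcell.fold(x=23/13) ~> -3657/520
-- 5. registry.setk(k=smuwuho, v=ANS) ~> nil
-- 6. registry.setk(k=japran_at, v=2284-11-08) ~> nil
-- 7. registry.setk(k=brap, v=-901) ~> 371


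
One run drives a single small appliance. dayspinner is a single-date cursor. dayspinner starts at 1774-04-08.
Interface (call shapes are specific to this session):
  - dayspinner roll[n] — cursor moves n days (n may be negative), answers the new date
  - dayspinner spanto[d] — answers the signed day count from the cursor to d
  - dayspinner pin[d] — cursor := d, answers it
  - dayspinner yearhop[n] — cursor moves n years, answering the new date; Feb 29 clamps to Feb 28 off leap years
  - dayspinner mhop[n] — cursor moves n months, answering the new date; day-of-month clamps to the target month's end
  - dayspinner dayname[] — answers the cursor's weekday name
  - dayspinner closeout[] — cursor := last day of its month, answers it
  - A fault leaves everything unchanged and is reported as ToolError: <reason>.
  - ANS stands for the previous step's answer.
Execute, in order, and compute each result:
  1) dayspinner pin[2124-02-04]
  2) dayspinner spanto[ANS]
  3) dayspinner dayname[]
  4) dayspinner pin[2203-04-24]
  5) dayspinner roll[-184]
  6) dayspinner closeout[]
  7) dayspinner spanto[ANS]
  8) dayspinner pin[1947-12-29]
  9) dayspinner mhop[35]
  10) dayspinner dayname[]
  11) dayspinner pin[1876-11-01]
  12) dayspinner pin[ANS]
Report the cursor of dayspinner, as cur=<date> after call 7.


Answer: cur=2202-10-31

Derivation:
Act: dayspinner pin[d: 2124-02-04]
Obs: 2124-02-04
Act: dayspinner spanto[d: ANS]
Obs: 0
Act: dayspinner dayname[]
Obs: Friday
Act: dayspinner pin[d: 2203-04-24]
Obs: 2203-04-24
Act: dayspinner roll[n: -184]
Obs: 2202-10-22
Act: dayspinner closeout[]
Obs: 2202-10-31
Act: dayspinner spanto[d: ANS]
Obs: 0
Act: dayspinner pin[d: 1947-12-29]
Obs: 1947-12-29
Act: dayspinner mhop[n: 35]
Obs: 1950-11-29
Act: dayspinner dayname[]
Obs: Wednesday
Act: dayspinner pin[d: 1876-11-01]
Obs: 1876-11-01
Act: dayspinner pin[d: ANS]
Obs: 1876-11-01


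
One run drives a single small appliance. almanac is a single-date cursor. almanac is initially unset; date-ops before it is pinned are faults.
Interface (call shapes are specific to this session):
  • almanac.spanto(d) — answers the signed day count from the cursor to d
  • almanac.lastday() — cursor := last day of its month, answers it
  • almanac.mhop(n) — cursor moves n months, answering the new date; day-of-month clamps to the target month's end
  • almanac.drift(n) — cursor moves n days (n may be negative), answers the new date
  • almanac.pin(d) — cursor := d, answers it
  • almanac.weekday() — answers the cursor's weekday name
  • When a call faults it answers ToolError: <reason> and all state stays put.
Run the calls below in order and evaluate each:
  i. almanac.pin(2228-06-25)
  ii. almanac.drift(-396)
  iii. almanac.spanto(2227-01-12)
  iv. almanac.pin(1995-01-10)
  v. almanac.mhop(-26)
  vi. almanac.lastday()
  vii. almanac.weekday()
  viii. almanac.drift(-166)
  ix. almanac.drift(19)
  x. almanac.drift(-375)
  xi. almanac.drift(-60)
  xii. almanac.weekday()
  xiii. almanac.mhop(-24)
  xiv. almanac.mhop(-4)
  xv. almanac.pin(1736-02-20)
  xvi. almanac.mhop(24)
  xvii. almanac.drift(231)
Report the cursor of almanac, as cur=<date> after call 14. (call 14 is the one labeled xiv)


Answer: cur=1988-12-28

Derivation:
I use pin passing d: 2228-06-25, which returns 2228-06-25.
Calling drift passing n: -396, yielding 2227-05-26.
Calling spanto passing d: 2227-01-12, — result: -134.
Using pin passing d: 1995-01-10, → 1995-01-10.
Invoking mhop passing n: -26, yielding 1992-11-10.
Invoking lastday, and observe 1992-11-30.
I use weekday(), and see Monday.
Using drift passing n: -166, yielding 1992-06-17.
I call drift passing n: 19, and observe 1992-07-06.
Next I call drift passing n: -375, and get 1991-06-27.
Next I call drift passing n: -60, → 1991-04-28.
Then weekday(), and get Sunday.
I try mhop passing n: -24, yielding 1989-04-28.
I use mhop passing n: -4, and get 1988-12-28.
Calling pin passing d: 1736-02-20, and see 1736-02-20.
Invoking mhop passing n: 24, → 1738-02-20.
Now I run drift passing n: 231, giving 1738-10-09.


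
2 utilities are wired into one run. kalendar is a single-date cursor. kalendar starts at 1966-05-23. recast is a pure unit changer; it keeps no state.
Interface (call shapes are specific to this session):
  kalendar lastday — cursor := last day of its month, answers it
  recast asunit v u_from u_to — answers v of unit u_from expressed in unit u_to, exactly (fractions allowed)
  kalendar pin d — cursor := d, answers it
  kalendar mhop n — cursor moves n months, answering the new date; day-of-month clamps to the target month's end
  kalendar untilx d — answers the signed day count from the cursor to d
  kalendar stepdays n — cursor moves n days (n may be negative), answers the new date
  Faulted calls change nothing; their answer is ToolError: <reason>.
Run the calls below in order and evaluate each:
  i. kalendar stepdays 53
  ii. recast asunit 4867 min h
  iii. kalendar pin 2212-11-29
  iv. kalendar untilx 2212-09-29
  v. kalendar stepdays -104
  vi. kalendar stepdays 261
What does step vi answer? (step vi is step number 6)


Answer: 2213-05-05

Derivation:
[in] kalendar stepdays n='53'
= 1966-07-15
[in] recast asunit v='4867' u_from='min' u_to='h'
= 4867/60
[in] kalendar pin d='2212-11-29'
= 2212-11-29
[in] kalendar untilx d='2212-09-29'
= -61
[in] kalendar stepdays n='-104'
= 2212-08-17
[in] kalendar stepdays n='261'
= 2213-05-05


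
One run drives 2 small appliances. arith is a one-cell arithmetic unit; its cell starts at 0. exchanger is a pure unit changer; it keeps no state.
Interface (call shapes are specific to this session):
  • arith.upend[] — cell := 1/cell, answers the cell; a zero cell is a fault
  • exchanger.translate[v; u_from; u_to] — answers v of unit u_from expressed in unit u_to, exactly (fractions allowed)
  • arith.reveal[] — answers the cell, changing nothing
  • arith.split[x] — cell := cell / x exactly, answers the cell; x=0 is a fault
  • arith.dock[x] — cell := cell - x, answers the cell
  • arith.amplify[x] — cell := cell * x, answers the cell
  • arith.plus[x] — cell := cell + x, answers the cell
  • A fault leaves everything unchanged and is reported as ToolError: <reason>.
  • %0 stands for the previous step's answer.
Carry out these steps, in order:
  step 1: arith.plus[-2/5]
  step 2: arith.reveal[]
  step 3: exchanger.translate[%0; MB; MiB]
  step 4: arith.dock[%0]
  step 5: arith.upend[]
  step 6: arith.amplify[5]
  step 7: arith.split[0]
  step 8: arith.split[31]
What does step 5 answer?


Answer: -40960/759

Derivation:
> plus -2/5
= -2/5
> reveal
= -2/5
> translate %0 MB MiB
= -3125/8192
> dock %0
= -759/40960
> upend
= -40960/759
> amplify 5
= -204800/759
> split 0
= ToolError: division by zero
> split 31
= -204800/23529


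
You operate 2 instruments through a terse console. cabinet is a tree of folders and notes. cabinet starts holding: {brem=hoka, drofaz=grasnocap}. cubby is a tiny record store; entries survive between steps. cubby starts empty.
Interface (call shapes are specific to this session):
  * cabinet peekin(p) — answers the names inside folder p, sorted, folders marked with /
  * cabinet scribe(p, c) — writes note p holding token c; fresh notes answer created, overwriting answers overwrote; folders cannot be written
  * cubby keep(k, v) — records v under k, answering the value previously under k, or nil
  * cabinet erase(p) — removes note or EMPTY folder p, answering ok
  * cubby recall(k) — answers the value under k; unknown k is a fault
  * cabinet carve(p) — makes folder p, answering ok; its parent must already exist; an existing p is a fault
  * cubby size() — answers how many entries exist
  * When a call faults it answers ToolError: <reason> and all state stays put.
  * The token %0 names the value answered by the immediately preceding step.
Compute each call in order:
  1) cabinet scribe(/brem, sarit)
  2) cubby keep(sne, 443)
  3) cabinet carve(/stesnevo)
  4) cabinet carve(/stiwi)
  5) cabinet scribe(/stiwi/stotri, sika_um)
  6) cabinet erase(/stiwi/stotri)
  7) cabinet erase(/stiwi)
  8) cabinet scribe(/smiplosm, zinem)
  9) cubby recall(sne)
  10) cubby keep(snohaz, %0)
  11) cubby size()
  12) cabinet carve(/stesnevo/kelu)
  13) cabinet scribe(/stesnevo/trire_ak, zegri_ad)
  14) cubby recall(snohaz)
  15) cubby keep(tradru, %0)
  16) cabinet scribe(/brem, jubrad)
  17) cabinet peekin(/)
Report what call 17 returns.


>> cabinet scribe(p: /brem, c: sarit)
<< overwrote
>> cubby keep(k: sne, v: 443)
<< nil
>> cabinet carve(p: /stesnevo)
<< ok
>> cabinet carve(p: /stiwi)
<< ok
>> cabinet scribe(p: /stiwi/stotri, c: sika_um)
<< created
>> cabinet erase(p: /stiwi/stotri)
<< ok
>> cabinet erase(p: /stiwi)
<< ok
>> cabinet scribe(p: /smiplosm, c: zinem)
<< created
>> cubby recall(k: sne)
<< 443
>> cubby keep(k: snohaz, v: %0)
<< nil
>> cubby size()
<< 2
>> cabinet carve(p: /stesnevo/kelu)
<< ok
>> cabinet scribe(p: /stesnevo/trire_ak, c: zegri_ad)
<< created
>> cubby recall(k: snohaz)
<< 443
>> cubby keep(k: tradru, v: %0)
<< nil
>> cabinet scribe(p: /brem, c: jubrad)
<< overwrote
>> cabinet peekin(p: /)
<< [brem, drofaz, smiplosm, stesnevo/]

Answer: [brem, drofaz, smiplosm, stesnevo/]


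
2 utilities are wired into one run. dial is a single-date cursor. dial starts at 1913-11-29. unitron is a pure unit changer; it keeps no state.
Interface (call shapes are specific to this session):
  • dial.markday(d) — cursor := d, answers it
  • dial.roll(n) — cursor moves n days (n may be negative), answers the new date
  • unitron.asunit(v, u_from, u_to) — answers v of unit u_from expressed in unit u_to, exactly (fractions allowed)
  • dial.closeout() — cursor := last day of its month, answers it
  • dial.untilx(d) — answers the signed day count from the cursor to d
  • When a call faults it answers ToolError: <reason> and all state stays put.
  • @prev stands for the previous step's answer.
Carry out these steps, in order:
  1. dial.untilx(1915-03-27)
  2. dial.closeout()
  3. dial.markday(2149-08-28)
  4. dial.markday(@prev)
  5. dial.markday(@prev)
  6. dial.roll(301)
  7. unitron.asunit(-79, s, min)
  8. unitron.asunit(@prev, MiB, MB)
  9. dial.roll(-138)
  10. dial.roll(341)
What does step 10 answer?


Answer: 2151-01-14

Derivation:
-> untilx(1915-03-27)
<- 483
-> closeout()
<- 1913-11-30
-> markday(2149-08-28)
<- 2149-08-28
-> markday(@prev)
<- 2149-08-28
-> markday(@prev)
<- 2149-08-28
-> roll(301)
<- 2150-06-25
-> asunit(-79, s, min)
<- -79/60
-> asunit(@prev, MiB, MB)
<- -323584/234375
-> roll(-138)
<- 2150-02-07
-> roll(341)
<- 2151-01-14


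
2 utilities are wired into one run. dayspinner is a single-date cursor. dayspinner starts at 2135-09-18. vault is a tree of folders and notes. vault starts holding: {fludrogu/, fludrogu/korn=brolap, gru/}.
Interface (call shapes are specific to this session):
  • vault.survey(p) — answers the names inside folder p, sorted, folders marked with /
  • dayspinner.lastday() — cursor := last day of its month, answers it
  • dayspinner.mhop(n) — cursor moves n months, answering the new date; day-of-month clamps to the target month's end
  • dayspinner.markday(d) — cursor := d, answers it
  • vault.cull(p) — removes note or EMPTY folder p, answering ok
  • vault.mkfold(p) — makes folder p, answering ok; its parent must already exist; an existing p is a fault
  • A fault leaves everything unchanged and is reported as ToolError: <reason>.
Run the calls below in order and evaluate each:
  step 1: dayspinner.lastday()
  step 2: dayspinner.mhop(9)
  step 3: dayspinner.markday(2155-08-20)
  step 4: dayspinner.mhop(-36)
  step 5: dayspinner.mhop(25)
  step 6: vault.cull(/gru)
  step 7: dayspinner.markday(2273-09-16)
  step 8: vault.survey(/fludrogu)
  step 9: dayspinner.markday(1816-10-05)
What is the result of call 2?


Answer: 2136-06-30

Derivation:
$ dayspinner.lastday
:: 2135-09-30
$ dayspinner.mhop 9
:: 2136-06-30
$ dayspinner.markday 2155-08-20
:: 2155-08-20
$ dayspinner.mhop -36
:: 2152-08-20
$ dayspinner.mhop 25
:: 2154-09-20
$ vault.cull /gru
:: ok
$ dayspinner.markday 2273-09-16
:: 2273-09-16
$ vault.survey /fludrogu
:: [korn]
$ dayspinner.markday 1816-10-05
:: 1816-10-05


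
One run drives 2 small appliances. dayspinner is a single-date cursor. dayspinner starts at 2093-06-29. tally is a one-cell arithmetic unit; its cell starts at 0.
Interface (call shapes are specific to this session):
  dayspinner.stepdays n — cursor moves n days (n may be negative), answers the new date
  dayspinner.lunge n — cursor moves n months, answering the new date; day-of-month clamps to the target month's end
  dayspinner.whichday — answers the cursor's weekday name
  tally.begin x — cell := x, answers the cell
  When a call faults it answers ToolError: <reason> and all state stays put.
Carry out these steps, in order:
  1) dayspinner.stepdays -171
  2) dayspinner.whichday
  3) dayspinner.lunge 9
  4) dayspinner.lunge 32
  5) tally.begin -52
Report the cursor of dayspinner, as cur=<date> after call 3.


Answer: cur=2093-10-09

Derivation:
~$ dayspinner.stepdays n: -171
[out] 2093-01-09
~$ dayspinner.whichday
[out] Friday
~$ dayspinner.lunge n: 9
[out] 2093-10-09
~$ dayspinner.lunge n: 32
[out] 2096-06-09
~$ tally.begin x: -52
[out] -52


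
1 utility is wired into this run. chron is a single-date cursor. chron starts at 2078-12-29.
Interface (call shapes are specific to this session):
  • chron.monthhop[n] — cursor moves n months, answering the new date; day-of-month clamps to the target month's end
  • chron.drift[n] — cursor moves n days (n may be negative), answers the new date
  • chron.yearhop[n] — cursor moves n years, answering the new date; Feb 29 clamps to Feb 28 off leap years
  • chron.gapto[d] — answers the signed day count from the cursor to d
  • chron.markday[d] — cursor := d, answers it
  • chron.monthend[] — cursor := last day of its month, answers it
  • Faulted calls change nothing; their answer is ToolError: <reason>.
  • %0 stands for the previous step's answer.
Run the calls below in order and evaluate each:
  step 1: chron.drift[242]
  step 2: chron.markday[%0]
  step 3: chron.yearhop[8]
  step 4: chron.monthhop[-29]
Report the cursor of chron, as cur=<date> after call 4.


>>> chron.drift n='242'
[out] 2079-08-28
>>> chron.markday d='%0'
[out] 2079-08-28
>>> chron.yearhop n='8'
[out] 2087-08-28
>>> chron.monthhop n='-29'
[out] 2085-03-28

Answer: cur=2085-03-28


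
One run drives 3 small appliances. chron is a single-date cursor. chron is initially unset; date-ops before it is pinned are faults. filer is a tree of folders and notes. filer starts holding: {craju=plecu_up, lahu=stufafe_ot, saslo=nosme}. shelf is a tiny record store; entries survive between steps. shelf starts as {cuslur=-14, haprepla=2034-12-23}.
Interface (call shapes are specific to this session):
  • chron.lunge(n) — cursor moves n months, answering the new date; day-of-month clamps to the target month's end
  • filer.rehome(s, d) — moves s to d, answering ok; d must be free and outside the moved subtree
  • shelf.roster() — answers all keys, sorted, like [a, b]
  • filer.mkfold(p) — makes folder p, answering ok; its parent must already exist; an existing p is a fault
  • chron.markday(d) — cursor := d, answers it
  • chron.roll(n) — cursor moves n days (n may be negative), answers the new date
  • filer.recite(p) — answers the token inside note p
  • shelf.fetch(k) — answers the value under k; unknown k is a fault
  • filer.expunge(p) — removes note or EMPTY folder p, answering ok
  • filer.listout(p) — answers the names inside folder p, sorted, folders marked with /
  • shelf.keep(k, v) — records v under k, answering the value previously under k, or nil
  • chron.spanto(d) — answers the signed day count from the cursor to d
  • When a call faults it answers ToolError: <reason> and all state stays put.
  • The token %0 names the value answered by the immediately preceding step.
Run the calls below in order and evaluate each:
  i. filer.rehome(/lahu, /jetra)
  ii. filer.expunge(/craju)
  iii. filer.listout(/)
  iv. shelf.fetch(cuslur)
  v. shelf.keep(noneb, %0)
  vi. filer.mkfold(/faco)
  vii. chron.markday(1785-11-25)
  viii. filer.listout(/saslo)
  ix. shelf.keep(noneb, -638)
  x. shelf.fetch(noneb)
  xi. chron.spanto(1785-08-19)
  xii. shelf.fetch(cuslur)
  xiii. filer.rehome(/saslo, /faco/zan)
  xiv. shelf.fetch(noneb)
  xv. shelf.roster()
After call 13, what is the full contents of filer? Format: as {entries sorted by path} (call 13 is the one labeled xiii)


Step: filer.rehome[s='/lahu'; d='/jetra']
Result: ok
Step: filer.expunge[p='/craju']
Result: ok
Step: filer.listout[p='/']
Result: [jetra, saslo]
Step: shelf.fetch[k='cuslur']
Result: -14
Step: shelf.keep[k='noneb'; v='%0']
Result: nil
Step: filer.mkfold[p='/faco']
Result: ok
Step: chron.markday[d='1785-11-25']
Result: 1785-11-25
Step: filer.listout[p='/saslo']
Result: ToolError: not a directory
Step: shelf.keep[k='noneb'; v='-638']
Result: -14
Step: shelf.fetch[k='noneb']
Result: -638
Step: chron.spanto[d='1785-08-19']
Result: -98
Step: shelf.fetch[k='cuslur']
Result: -14
Step: filer.rehome[s='/saslo'; d='/faco/zan']
Result: ok
Step: shelf.fetch[k='noneb']
Result: -638
Step: shelf.roster[]
Result: [cuslur, haprepla, noneb]

Answer: {faco/, faco/zan=nosme, jetra=stufafe_ot}


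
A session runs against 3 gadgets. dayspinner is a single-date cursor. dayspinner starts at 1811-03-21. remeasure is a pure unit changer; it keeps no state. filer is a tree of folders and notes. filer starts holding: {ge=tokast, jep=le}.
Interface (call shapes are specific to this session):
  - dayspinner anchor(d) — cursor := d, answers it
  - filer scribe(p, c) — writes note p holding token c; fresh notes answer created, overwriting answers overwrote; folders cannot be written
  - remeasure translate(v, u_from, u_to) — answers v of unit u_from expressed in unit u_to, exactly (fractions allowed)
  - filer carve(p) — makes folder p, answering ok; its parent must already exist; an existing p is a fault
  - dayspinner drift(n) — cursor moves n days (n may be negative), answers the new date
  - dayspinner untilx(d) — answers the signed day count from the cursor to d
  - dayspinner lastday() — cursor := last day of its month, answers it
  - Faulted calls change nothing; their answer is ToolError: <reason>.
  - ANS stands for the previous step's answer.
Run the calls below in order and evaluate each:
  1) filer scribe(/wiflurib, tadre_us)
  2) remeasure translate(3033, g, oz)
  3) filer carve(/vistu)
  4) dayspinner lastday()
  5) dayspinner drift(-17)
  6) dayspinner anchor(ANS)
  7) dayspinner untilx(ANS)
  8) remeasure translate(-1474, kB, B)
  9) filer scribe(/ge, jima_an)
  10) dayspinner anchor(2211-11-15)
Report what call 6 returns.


Answer: 1811-03-14

Derivation:
> filer scribe p: /wiflurib c: tadre_us
[out] created
> remeasure translate v: 3033 u_from: g u_to: oz
[out] 4852800000/45359237
> filer carve p: /vistu
[out] ok
> dayspinner lastday
[out] 1811-03-31
> dayspinner drift n: -17
[out] 1811-03-14
> dayspinner anchor d: ANS
[out] 1811-03-14
> dayspinner untilx d: ANS
[out] 0
> remeasure translate v: -1474 u_from: kB u_to: B
[out] -1474000
> filer scribe p: /ge c: jima_an
[out] overwrote
> dayspinner anchor d: 2211-11-15
[out] 2211-11-15


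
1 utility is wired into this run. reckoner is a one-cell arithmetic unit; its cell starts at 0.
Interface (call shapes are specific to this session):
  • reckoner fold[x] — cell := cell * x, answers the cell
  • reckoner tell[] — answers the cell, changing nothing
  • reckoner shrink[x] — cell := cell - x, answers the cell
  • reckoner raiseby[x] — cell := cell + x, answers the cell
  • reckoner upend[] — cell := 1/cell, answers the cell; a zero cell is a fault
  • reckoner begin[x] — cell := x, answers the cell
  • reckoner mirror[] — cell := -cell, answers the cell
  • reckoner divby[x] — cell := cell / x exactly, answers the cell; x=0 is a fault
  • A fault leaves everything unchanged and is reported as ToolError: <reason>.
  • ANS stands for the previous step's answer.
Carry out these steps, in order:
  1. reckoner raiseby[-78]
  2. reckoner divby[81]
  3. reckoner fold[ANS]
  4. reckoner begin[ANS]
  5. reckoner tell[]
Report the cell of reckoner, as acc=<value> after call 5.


> reckoner raiseby x=-78
= -78
> reckoner divby x=81
= -26/27
> reckoner fold x=ANS
= 676/729
> reckoner begin x=ANS
= 676/729
> reckoner tell
= 676/729

Answer: acc=676/729


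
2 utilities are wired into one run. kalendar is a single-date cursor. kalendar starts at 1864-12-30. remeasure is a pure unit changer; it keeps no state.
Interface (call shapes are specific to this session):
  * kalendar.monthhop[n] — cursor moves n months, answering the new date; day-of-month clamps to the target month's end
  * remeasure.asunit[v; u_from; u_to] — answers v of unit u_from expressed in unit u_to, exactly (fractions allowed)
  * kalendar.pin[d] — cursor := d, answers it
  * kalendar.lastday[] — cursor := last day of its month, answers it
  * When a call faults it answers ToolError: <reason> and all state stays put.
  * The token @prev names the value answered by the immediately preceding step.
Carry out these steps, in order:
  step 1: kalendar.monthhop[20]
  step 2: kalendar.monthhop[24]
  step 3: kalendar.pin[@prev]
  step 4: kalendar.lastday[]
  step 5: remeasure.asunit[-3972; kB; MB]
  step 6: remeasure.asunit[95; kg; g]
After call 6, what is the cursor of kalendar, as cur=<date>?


// 1. kalendar.monthhop(20) ~> 1866-08-30
// 2. kalendar.monthhop(24) ~> 1868-08-30
// 3. kalendar.pin(@prev) ~> 1868-08-30
// 4. kalendar.lastday() ~> 1868-08-31
// 5. remeasure.asunit(-3972, kB, MB) ~> -993/250
// 6. remeasure.asunit(95, kg, g) ~> 95000

Answer: cur=1868-08-31


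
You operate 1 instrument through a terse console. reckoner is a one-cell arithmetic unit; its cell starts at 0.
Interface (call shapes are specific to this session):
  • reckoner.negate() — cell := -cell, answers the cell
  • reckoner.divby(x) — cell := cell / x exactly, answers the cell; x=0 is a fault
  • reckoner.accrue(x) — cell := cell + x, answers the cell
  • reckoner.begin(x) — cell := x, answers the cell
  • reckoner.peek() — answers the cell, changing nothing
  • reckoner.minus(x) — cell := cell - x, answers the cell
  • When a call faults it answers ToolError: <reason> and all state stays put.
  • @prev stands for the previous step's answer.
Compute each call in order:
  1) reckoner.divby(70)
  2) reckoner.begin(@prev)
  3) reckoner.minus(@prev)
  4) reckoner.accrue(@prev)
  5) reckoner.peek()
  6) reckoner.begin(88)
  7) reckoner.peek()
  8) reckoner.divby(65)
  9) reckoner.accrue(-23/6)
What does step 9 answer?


Act: reckoner.divby[x: 70]
Obs: 0
Act: reckoner.begin[x: @prev]
Obs: 0
Act: reckoner.minus[x: @prev]
Obs: 0
Act: reckoner.accrue[x: @prev]
Obs: 0
Act: reckoner.peek[]
Obs: 0
Act: reckoner.begin[x: 88]
Obs: 88
Act: reckoner.peek[]
Obs: 88
Act: reckoner.divby[x: 65]
Obs: 88/65
Act: reckoner.accrue[x: -23/6]
Obs: -967/390

Answer: -967/390


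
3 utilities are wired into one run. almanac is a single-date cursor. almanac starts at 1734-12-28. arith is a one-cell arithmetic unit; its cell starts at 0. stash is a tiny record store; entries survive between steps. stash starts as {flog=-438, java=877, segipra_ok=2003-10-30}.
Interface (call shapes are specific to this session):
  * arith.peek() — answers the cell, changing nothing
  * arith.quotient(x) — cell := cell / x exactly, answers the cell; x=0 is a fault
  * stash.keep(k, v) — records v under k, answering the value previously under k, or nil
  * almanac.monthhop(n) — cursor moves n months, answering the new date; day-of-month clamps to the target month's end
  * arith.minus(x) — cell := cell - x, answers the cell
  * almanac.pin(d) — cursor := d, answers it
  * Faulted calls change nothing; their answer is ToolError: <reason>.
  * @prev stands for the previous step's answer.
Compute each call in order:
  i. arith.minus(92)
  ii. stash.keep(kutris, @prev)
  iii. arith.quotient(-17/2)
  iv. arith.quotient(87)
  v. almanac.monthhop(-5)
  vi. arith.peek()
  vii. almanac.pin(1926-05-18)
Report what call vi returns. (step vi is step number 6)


Now I run arith.minus passing 92, giving -92.
Next I call stash.keep passing kutris, @prev, → nil.
Next I call arith.quotient passing -17/2, → 184/17.
I run arith.quotient passing 87, yielding 184/1479.
I try almanac.monthhop passing -5, — result: 1734-07-28.
I run arith.peek(), and get 184/1479.
Then almanac.pin passing 1926-05-18: 1926-05-18.

Answer: 184/1479


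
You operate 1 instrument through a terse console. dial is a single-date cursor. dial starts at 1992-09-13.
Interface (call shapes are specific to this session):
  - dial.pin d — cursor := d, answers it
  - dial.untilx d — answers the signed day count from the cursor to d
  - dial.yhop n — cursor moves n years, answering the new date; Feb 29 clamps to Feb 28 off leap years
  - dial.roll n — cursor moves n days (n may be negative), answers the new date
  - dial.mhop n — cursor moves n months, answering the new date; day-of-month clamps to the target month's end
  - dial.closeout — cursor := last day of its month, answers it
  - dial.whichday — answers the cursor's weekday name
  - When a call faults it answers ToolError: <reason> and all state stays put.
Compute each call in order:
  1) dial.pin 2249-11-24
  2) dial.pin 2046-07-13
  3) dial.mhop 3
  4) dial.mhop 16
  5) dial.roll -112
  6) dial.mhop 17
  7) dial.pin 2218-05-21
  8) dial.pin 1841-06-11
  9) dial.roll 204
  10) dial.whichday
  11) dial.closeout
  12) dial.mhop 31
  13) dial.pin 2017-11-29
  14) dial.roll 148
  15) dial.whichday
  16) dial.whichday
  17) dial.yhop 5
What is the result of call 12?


Answer: 1844-08-31

Derivation:
→ dial.pin(d='2249-11-24')
← 2249-11-24
→ dial.pin(d='2046-07-13')
← 2046-07-13
→ dial.mhop(n='3')
← 2046-10-13
→ dial.mhop(n='16')
← 2048-02-13
→ dial.roll(n='-112')
← 2047-10-24
→ dial.mhop(n='17')
← 2049-03-24
→ dial.pin(d='2218-05-21')
← 2218-05-21
→ dial.pin(d='1841-06-11')
← 1841-06-11
→ dial.roll(n='204')
← 1842-01-01
→ dial.whichday()
← Saturday
→ dial.closeout()
← 1842-01-31
→ dial.mhop(n='31')
← 1844-08-31
→ dial.pin(d='2017-11-29')
← 2017-11-29
→ dial.roll(n='148')
← 2018-04-26
→ dial.whichday()
← Thursday
→ dial.whichday()
← Thursday
→ dial.yhop(n='5')
← 2023-04-26


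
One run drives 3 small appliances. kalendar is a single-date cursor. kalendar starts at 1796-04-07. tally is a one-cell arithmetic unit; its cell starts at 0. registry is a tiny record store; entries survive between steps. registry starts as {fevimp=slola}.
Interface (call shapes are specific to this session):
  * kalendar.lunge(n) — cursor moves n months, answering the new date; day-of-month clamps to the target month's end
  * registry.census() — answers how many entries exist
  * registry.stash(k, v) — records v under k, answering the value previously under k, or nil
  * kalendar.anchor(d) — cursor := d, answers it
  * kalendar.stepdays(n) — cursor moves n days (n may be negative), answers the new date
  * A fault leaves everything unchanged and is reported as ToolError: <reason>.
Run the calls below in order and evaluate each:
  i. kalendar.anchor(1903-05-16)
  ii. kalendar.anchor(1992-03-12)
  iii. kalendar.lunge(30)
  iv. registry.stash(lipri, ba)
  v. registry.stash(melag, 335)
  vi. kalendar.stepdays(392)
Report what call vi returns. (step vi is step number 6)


I call kalendar.anchor passing 1903-05-16, and see 1903-05-16.
I use kalendar.anchor passing 1992-03-12, → 1992-03-12.
I invoke kalendar.lunge passing 30, and get 1994-09-12.
I use registry.stash passing lipri, ba, which returns nil.
I invoke registry.stash passing melag, 335, yielding nil.
I invoke kalendar.stepdays passing 392, yielding 1995-10-09.

Answer: 1995-10-09


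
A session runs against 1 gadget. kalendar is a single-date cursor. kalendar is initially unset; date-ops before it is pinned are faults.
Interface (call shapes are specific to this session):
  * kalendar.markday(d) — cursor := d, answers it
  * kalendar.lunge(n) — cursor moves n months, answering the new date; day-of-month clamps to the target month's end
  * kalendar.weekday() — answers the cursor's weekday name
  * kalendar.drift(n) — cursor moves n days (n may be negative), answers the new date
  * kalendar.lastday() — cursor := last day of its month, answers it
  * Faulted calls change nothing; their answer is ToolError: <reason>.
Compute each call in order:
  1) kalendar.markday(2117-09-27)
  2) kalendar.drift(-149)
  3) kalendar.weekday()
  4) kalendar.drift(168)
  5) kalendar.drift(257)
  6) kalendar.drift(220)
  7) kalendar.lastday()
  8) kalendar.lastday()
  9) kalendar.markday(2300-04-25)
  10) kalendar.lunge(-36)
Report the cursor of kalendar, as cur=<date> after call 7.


Answer: cur=2119-02-28

Derivation:
==> kalendar.markday(d='2117-09-27')
<== 2117-09-27
==> kalendar.drift(n='-149')
<== 2117-05-01
==> kalendar.weekday()
<== Saturday
==> kalendar.drift(n='168')
<== 2117-10-16
==> kalendar.drift(n='257')
<== 2118-06-30
==> kalendar.drift(n='220')
<== 2119-02-05
==> kalendar.lastday()
<== 2119-02-28
==> kalendar.lastday()
<== 2119-02-28
==> kalendar.markday(d='2300-04-25')
<== 2300-04-25
==> kalendar.lunge(n='-36')
<== 2297-04-25


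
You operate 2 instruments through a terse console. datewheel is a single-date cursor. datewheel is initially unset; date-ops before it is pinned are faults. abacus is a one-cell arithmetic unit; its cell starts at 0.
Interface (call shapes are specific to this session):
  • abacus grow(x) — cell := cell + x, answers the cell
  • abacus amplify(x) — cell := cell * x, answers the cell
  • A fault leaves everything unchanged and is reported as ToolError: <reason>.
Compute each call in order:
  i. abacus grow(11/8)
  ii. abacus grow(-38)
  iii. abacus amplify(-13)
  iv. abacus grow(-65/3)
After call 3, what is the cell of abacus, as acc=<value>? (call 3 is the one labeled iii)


Answer: acc=3809/8

Derivation:
==> abacus grow(x: 11/8)
<== 11/8
==> abacus grow(x: -38)
<== -293/8
==> abacus amplify(x: -13)
<== 3809/8
==> abacus grow(x: -65/3)
<== 10907/24


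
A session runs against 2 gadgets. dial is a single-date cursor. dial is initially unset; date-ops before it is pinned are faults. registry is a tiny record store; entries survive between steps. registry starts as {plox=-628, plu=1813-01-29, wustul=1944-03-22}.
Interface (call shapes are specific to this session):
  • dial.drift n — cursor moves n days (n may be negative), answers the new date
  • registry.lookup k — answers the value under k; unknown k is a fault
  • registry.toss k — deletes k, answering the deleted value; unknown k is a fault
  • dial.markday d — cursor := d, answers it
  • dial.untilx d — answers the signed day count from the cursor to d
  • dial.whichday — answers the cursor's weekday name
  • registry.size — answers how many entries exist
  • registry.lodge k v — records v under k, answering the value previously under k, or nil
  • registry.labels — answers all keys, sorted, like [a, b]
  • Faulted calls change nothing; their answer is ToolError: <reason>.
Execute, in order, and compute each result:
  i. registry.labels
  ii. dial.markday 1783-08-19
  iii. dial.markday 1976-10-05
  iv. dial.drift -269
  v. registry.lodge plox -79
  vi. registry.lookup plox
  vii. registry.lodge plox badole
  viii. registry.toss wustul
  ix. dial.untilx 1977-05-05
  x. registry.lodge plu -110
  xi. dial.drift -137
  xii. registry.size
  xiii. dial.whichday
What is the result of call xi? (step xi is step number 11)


I invoke registry.labels(), yielding [plox, plu, wustul].
Using dial.markday passing d: 1783-08-19, and get 1783-08-19.
I run dial.markday passing d: 1976-10-05, and get 1976-10-05.
I run dial.drift passing n: -269, yielding 1976-01-10.
I run registry.lodge passing k: plox, v: -79: -628.
I run registry.lookup passing k: plox, and see -79.
Next I call registry.lodge passing k: plox, v: badole, — result: -79.
I try registry.toss passing k: wustul, and get 1944-03-22.
I try dial.untilx passing d: 1977-05-05, giving 481.
Invoking registry.lodge passing k: plu, v: -110: 1813-01-29.
Now I run dial.drift passing n: -137, and see 1975-08-26.
I use registry.size(): 2.
I use dial.whichday(), which returns Tuesday.

Answer: 1975-08-26
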